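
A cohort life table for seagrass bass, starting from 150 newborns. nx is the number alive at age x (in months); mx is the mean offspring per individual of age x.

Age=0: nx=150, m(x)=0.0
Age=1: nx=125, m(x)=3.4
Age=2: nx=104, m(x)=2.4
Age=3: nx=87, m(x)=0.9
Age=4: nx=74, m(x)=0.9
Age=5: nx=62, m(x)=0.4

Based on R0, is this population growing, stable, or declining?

lx = nx/n0 = nx/150: 1, 0.83333…, 0.69333…, 0.58, 0.49333…, 0.41333…
R0 = Σ lx·mx = 0 + 2.833333… + 1.664… + 0.522 + 0.444… + 0.165333… = 5.628667…
R0 > 1, so the population is growing.

growing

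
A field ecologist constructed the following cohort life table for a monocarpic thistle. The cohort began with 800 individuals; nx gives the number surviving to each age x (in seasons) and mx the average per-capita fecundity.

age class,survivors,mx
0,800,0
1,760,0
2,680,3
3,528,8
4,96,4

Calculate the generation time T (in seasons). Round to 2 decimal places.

2.75

lx = nx/n0 = nx/800: 1, 0.95, 0.85, 0.66, 0.12
lx·mx: 0, 0, 2.55, 5.28, 0.48 → R0 = 8.31
x·lx·mx: 0, 0, 5.1, 15.84, 1.92 → Σ = 22.86
T = 22.86 / 8.31 = 2.750903… → 2.75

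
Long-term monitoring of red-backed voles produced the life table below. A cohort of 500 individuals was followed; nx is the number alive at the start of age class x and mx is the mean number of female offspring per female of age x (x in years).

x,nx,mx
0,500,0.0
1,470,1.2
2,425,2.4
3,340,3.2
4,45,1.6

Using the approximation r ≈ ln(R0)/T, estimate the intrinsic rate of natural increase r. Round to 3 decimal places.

0.759

lx = nx/n0 = nx/500: 1, 0.94, 0.85, 0.68, 0.09
R0 = Σ lx·mx = 0 + 1.128 + 2.04 + 2.176 + 0.144 = 5.488
Σ x·lx·mx = 12.312; T = 12.312/5.488 = 2.24344…
r ≈ ln(R0)/T = ln(5.488)/2.24344… = 0.75891… → 0.759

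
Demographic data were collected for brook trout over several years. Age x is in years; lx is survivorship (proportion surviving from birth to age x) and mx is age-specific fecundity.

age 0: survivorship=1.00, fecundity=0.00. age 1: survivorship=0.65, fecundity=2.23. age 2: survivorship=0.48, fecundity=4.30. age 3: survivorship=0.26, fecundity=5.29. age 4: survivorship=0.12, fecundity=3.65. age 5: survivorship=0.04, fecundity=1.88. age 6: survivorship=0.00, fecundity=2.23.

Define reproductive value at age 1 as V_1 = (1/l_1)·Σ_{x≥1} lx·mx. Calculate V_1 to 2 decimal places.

8.31

lx·mx for x ≥ 1: 1.4495, 2.064, 1.3754, 0.438, 0.0752, 0 → sum = 5.4021
V_1 = 5.4021 / l_1 = 5.4021 / 0.65 = 8.310923… → 8.31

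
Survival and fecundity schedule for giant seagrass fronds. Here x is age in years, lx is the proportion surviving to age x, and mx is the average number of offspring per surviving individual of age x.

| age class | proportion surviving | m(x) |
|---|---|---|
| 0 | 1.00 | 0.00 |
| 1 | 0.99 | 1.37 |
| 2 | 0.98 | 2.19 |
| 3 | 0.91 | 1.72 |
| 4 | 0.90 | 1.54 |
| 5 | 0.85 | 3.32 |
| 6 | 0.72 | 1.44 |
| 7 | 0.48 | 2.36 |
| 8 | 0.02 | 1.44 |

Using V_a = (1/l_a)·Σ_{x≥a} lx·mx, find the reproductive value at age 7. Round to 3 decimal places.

lx·mx for x ≥ 7: 1.1328, 0.0288 → sum = 1.1616
V_7 = 1.1616 / l_7 = 1.1616 / 0.48 = 2.42 → 2.420

2.420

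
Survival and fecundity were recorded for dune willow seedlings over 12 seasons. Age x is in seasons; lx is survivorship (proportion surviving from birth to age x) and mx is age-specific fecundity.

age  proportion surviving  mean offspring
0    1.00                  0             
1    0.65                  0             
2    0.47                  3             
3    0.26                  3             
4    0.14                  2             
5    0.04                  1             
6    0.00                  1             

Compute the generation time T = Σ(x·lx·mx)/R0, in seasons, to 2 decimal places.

2.58

lx·mx: 0, 0, 1.41, 0.78, 0.28, 0.04, 0 → R0 = 2.51
x·lx·mx: 0, 0, 2.82, 2.34, 1.12, 0.2, 0 → Σ = 6.48
T = 6.48 / 2.51 = 2.581673… → 2.58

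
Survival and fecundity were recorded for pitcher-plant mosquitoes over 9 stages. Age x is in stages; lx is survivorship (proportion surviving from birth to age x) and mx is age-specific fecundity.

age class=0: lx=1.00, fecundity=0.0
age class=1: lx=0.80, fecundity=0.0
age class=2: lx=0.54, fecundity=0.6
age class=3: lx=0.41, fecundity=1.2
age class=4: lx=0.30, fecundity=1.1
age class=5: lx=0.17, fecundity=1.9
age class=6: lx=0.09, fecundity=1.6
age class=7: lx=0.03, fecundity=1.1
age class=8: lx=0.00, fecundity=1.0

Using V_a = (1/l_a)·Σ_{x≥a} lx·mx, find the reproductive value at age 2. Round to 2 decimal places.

lx·mx for x ≥ 2: 0.324, 0.492, 0.33, 0.323, 0.144, 0.033, 0 → sum = 1.646
V_2 = 1.646 / l_2 = 1.646 / 0.54 = 3.048148… → 3.05

3.05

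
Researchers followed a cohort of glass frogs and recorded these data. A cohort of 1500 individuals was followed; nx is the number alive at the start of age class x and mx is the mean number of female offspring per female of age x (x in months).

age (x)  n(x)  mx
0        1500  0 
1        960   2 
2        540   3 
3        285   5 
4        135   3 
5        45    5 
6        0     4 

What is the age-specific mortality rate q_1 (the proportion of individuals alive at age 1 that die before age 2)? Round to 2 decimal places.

lx = nx/n0 = nx/1500: 1, 0.64, 0.36, 0.19, 0.09, 0.03, 0
q_1 = (l_1 − l_2) / l_1 = (0.64 − 0.36) / 0.64
     = 0.28 / 0.64 = 0.4375 → 0.44

0.44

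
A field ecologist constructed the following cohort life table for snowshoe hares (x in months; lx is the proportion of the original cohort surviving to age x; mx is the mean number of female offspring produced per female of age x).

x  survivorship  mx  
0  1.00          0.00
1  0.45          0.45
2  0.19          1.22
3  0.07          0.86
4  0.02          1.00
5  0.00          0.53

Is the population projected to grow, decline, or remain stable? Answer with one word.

R0 = Σ lx·mx = 0 + 0.2025 + 0.2318 + 0.0602 + 0.02 + 0 = 0.5145
R0 < 1, so the population is declining.

declining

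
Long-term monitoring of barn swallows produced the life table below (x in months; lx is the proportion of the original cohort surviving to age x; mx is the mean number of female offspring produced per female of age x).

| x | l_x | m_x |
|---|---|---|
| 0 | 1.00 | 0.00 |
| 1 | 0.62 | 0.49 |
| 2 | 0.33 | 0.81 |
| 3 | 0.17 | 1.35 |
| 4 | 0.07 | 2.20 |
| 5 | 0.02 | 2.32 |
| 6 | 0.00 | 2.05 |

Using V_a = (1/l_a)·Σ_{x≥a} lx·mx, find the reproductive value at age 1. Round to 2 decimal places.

lx·mx for x ≥ 1: 0.3038, 0.2673, 0.2295, 0.154, 0.0464, 0 → sum = 1.001
V_1 = 1.001 / l_1 = 1.001 / 0.62 = 1.614516… → 1.61

1.61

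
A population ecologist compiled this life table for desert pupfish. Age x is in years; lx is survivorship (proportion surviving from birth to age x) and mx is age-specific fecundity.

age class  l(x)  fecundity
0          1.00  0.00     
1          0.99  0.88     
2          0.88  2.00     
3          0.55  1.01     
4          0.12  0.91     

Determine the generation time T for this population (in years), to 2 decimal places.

1.97

lx·mx: 0, 0.8712, 1.76, 0.5555, 0.1092 → R0 = 3.2959
x·lx·mx: 0, 0.8712, 3.52, 1.6665, 0.4368 → Σ = 6.4945
T = 6.4945 / 3.2959 = 1.970478… → 1.97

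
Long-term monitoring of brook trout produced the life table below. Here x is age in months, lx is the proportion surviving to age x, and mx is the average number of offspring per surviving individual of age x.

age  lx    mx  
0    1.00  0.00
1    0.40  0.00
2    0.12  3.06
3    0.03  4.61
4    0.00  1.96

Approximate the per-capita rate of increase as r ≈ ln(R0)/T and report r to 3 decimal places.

-0.300

R0 = Σ lx·mx = 0 + 0 + 0.3672 + 0.1383 + 0 = 0.5055
Σ x·lx·mx = 1.1493; T = 1.1493/0.5055 = 2.27359…
r ≈ ln(R0)/T = ln(0.5055)/2.27359… = -0.30006… → -0.300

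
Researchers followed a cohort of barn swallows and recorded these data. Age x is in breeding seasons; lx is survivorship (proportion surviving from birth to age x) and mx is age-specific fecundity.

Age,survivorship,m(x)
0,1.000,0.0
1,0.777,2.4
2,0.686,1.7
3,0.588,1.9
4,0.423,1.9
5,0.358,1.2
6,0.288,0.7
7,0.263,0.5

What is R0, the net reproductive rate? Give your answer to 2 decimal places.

5.71

lx·mx by age: 0, 1.8648, 1.1662, 1.1172, 0.8037, 0.4296, 0.2016, 0.1315
R0 = Σ lx·mx = 5.7146 → 5.71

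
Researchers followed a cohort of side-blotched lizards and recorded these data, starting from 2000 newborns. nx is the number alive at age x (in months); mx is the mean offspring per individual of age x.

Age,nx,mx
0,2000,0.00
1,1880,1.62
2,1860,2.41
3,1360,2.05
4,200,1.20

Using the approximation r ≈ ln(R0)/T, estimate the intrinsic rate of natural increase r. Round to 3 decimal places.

lx = nx/n0 = nx/2000: 1, 0.94, 0.93, 0.68, 0.1
R0 = Σ lx·mx = 0 + 1.5228 + 2.2413 + 1.394 + 0.12 = 5.2781
Σ x·lx·mx = 10.6674; T = 10.6674/5.2781 = 2.02107…
r ≈ ln(R0)/T = ln(5.2781)/2.02107… = 0.82311… → 0.823

0.823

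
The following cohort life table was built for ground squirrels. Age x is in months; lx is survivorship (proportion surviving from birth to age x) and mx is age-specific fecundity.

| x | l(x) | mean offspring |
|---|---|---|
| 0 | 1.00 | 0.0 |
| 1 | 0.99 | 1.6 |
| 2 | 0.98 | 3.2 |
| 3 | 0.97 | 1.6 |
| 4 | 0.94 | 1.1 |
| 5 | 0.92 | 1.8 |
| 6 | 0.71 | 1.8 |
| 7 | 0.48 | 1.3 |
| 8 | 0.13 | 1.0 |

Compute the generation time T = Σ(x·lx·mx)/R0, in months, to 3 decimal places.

lx·mx: 0, 1.584, 3.136, 1.552, 1.034, 1.656, 1.278, 0.624, 0.13 → R0 = 10.994
x·lx·mx: 0, 1.584, 6.272, 4.656, 4.136, 8.28, 7.668, 4.368, 1.04 → Σ = 38.004
T = 38.004 / 10.994 = 3.456795… → 3.457

3.457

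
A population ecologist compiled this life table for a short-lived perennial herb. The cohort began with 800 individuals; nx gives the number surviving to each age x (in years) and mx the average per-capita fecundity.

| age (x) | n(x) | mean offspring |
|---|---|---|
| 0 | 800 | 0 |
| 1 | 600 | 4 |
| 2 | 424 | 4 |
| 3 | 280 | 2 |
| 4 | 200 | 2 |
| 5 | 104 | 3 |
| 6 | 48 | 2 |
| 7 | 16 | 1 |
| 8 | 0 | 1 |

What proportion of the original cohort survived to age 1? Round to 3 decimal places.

l_1 = n_1/n_0 = 600/800 = 0.75 → 0.750

0.750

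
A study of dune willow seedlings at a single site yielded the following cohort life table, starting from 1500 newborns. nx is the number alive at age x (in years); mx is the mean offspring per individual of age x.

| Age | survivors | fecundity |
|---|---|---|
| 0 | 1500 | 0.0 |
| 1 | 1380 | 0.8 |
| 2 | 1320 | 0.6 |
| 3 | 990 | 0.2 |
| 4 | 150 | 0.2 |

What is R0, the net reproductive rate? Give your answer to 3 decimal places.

1.416

lx = nx/n0 = nx/1500: 1, 0.92, 0.88, 0.66, 0.1
lx·mx by age: 0, 0.736, 0.528, 0.132, 0.02
R0 = Σ lx·mx = 1.416 → 1.416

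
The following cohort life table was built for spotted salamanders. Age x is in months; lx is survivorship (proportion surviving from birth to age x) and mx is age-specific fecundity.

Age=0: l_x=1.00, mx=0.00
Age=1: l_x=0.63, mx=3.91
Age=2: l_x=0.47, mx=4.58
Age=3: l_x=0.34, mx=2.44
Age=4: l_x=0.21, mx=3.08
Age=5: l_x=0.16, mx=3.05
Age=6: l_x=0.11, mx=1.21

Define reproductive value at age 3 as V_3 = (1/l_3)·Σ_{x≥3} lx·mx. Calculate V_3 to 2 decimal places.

lx·mx for x ≥ 3: 0.8296, 0.6468, 0.488, 0.1331 → sum = 2.0975
V_3 = 2.0975 / l_3 = 2.0975 / 0.34 = 6.169118… → 6.17

6.17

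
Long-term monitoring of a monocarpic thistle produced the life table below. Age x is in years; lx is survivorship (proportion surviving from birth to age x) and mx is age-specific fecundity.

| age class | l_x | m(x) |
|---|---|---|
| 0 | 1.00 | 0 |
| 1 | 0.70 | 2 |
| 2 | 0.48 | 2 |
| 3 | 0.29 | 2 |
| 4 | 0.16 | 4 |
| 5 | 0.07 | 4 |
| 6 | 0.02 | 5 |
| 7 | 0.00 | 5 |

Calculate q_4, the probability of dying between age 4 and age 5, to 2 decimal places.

0.56

q_4 = (l_4 − l_5) / l_4 = (0.16 − 0.07) / 0.16
     = 0.09 / 0.16 = 0.5625 → 0.56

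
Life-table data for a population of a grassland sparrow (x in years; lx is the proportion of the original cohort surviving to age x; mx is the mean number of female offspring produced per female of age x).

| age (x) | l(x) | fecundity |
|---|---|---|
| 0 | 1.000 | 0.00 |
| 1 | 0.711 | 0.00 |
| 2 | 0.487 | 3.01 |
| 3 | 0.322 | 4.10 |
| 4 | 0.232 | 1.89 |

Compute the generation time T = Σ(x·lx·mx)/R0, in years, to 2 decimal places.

2.68

lx·mx: 0, 0, 1.46587, 1.3202, 0.43848 → R0 = 3.22455
x·lx·mx: 0, 0, 2.93174, 3.9606, 1.75392 → Σ = 8.64626
T = 8.64626 / 3.22455 = 2.681385… → 2.68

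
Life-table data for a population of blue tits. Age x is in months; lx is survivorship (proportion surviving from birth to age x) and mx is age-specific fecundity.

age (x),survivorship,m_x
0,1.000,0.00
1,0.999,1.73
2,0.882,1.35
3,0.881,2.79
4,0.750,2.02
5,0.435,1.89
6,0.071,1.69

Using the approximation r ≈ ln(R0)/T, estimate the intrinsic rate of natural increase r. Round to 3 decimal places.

R0 = Σ lx·mx = 0 + 1.72827 + 1.1907 + 2.45799 + 1.515 + 0.82215 + 0.11999 = 7.8341
Σ x·lx·mx = 22.37433; T = 22.37433/7.8341 = 2.85602…
r ≈ ln(R0)/T = ln(7.8341)/2.85602… = 0.72075… → 0.721

0.721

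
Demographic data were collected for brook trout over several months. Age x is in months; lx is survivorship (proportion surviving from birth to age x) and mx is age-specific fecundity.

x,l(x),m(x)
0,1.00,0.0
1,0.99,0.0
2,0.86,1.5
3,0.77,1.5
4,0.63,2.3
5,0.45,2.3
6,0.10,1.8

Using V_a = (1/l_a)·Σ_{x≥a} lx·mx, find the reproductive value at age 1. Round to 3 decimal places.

lx·mx for x ≥ 1: 0, 1.29, 1.155, 1.449, 1.035, 0.18 → sum = 5.109
V_1 = 5.109 / l_1 = 5.109 / 0.99 = 5.160606… → 5.161

5.161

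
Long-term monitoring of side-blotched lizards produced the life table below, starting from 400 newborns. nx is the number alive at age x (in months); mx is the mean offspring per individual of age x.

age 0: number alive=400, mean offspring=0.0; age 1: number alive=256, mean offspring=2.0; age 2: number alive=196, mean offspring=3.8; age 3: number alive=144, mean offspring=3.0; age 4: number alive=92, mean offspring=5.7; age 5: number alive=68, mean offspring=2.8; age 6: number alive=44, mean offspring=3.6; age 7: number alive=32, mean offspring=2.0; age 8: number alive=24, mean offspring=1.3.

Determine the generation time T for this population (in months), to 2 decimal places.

3.01

lx = nx/n0 = nx/400: 1, 0.64, 0.49, 0.36, 0.23, 0.17, 0.11, 0.08, 0.06
lx·mx: 0, 1.28, 1.862, 1.08, 1.311, 0.476, 0.396, 0.16, 0.078 → R0 = 6.643
x·lx·mx: 0, 1.28, 3.724, 3.24, 5.244, 2.38, 2.376, 1.12, 0.624 → Σ = 19.988
T = 19.988 / 6.643 = 3.008882… → 3.01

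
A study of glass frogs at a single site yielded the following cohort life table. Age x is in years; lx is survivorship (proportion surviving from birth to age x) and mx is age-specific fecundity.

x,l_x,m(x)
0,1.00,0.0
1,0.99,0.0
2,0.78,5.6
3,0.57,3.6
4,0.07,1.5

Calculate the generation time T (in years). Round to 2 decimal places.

lx·mx: 0, 0, 4.368, 2.052, 0.105 → R0 = 6.525
x·lx·mx: 0, 0, 8.736, 6.156, 0.42 → Σ = 15.312
T = 15.312 / 6.525 = 2.346667… → 2.35

2.35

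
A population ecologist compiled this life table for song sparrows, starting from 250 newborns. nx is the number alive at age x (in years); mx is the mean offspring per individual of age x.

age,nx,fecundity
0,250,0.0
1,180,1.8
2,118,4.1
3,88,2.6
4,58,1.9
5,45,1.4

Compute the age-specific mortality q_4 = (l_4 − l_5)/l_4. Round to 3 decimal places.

0.224

lx = nx/n0 = nx/250: 1, 0.72, 0.472, 0.352, 0.232, 0.18
q_4 = (l_4 − l_5) / l_4 = (0.232 − 0.18) / 0.232
     = 0.052 / 0.232 = 0.224138… → 0.224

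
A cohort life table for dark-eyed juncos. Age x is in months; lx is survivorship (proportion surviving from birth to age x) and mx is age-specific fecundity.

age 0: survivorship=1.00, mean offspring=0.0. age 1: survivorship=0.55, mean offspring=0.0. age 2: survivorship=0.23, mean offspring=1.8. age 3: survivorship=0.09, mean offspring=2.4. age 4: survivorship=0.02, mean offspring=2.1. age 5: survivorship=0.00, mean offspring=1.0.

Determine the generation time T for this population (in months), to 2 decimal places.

2.45

lx·mx: 0, 0, 0.414, 0.216, 0.042, 0 → R0 = 0.672
x·lx·mx: 0, 0, 0.828, 0.648, 0.168, 0 → Σ = 1.644
T = 1.644 / 0.672 = 2.446429… → 2.45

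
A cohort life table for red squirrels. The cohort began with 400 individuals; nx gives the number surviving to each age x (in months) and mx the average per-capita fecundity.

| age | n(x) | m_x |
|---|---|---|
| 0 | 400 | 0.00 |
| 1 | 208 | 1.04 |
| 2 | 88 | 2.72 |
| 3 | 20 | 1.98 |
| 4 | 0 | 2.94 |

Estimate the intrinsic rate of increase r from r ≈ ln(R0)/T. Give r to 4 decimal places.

0.1300

lx = nx/n0 = nx/400: 1, 0.52, 0.22, 0.05, 0
R0 = Σ lx·mx = 0 + 0.5408 + 0.5984 + 0.099 + 0 = 1.2382
Σ x·lx·mx = 2.0346; T = 2.0346/1.2382 = 1.64319…
r ≈ ln(R0)/T = ln(1.2382)/1.64319… = 0.130027… → 0.1300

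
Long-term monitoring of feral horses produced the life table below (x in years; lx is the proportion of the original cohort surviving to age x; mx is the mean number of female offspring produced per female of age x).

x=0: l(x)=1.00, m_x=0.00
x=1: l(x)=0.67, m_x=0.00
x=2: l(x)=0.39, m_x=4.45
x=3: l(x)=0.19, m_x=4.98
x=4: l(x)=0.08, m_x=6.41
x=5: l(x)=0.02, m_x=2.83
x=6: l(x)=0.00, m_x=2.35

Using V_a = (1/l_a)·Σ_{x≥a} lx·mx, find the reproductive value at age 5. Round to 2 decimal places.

2.83

lx·mx for x ≥ 5: 0.0566, 0 → sum = 0.0566
V_5 = 0.0566 / l_5 = 0.0566 / 0.02 = 2.83 → 2.83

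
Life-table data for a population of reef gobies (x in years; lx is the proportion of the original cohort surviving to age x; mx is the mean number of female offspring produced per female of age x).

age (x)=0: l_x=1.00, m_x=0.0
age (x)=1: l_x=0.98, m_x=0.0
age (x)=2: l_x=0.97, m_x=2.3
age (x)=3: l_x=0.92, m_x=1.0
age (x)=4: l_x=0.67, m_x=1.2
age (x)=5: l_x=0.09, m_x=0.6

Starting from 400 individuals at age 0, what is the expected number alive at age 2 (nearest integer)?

388

Expected survivors = N0 · l_2 = 400 × 0.97 = 388 → 388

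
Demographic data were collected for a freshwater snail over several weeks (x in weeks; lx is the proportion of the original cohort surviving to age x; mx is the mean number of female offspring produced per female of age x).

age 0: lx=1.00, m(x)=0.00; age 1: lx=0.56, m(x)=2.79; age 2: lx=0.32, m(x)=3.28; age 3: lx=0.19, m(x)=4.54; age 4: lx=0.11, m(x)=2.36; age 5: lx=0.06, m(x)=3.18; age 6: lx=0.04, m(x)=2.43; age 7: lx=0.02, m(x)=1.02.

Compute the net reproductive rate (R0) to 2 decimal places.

lx·mx by age: 0, 1.5624, 1.0496, 0.8626, 0.2596, 0.1908, 0.0972, 0.0204
R0 = Σ lx·mx = 4.0426 → 4.04

4.04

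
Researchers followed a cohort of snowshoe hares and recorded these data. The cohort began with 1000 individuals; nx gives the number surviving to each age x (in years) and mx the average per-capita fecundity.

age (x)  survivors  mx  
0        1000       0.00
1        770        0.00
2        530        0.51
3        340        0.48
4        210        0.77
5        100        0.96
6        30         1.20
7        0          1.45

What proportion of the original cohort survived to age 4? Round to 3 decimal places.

l_4 = n_4/n_0 = 210/1000 = 0.21 → 0.210

0.210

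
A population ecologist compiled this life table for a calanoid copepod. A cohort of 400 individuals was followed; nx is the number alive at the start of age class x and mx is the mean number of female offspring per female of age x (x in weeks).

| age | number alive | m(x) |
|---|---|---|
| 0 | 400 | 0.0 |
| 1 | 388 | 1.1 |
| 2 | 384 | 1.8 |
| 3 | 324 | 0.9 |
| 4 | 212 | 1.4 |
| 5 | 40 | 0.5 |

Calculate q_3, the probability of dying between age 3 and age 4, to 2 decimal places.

0.35

lx = nx/n0 = nx/400: 1, 0.97, 0.96, 0.81, 0.53, 0.1
q_3 = (l_3 − l_4) / l_3 = (0.81 − 0.53) / 0.81
     = 0.28 / 0.81 = 0.345679… → 0.35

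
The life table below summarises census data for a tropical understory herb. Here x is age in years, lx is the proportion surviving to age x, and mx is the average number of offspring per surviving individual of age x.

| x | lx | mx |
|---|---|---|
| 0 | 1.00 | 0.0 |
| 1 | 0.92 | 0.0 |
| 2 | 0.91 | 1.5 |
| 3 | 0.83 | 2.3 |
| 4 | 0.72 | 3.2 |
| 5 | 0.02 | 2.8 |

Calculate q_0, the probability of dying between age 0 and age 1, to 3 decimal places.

q_0 = (l_0 − l_1) / l_0 = (1 − 0.92) / 1
     = 0.08 / 1 = 0.08 → 0.080

0.080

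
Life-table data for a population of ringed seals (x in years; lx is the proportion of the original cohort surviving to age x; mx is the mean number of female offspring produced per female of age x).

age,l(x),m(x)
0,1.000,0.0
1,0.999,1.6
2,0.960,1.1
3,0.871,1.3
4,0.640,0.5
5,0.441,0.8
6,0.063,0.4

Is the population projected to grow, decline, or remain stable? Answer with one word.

R0 = Σ lx·mx = 0 + 1.5984 + 1.056 + 1.1323 + 0.32 + 0.3528 + 0.0252 = 4.4847
R0 > 1, so the population is growing.

growing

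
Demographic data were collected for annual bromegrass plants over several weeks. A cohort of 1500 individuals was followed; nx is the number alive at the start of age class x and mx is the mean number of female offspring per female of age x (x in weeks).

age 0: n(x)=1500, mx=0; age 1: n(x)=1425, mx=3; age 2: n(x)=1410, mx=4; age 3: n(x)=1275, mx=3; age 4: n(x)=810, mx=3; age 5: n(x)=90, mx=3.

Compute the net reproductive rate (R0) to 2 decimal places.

10.96

lx = nx/n0 = nx/1500: 1, 0.95, 0.94, 0.85, 0.54, 0.06
lx·mx by age: 0, 2.85, 3.76, 2.55, 1.62, 0.18
R0 = Σ lx·mx = 10.96 → 10.96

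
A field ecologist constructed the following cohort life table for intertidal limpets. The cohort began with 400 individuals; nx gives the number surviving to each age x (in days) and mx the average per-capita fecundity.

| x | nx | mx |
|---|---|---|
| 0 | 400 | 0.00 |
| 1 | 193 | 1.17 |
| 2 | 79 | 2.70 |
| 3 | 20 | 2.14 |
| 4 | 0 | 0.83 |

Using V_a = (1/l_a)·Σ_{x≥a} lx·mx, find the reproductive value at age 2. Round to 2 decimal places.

lx = nx/n0 = nx/400: 1, 0.4825, 0.1975, 0.05, 0
lx·mx for x ≥ 2: 0.53325, 0.107, 0 → sum = 0.64025
V_2 = 0.64025 / l_2 = 0.64025 / 0.1975 = 3.241772… → 3.24

3.24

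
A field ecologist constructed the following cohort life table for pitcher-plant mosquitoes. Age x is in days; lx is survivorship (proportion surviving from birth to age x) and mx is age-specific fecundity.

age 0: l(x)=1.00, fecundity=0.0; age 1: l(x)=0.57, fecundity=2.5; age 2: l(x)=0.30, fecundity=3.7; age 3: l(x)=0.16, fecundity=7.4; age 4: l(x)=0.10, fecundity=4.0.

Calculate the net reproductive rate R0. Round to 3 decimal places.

lx·mx by age: 0, 1.425, 1.11, 1.184, 0.4
R0 = Σ lx·mx = 4.119 → 4.119

4.119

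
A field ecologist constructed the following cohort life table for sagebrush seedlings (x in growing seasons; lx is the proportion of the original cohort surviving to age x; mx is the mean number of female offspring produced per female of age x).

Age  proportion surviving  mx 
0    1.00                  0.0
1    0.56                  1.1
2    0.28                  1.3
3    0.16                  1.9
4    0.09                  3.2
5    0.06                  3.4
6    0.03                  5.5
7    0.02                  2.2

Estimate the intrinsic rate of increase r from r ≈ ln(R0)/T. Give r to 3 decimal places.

R0 = Σ lx·mx = 0 + 0.616 + 0.364 + 0.304 + 0.288 + 0.204 + 0.165 + 0.044 = 1.985
Σ x·lx·mx = 5.726; T = 5.726/1.985 = 2.88463…
r ≈ ln(R0)/T = ln(1.985)/2.88463… = 0.23768… → 0.238

0.238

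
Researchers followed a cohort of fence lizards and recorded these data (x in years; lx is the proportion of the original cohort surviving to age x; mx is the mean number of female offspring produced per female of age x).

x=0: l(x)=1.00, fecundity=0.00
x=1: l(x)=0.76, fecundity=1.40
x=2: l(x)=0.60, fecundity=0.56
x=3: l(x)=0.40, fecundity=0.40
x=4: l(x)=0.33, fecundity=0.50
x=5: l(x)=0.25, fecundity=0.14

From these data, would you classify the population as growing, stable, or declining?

R0 = Σ lx·mx = 0 + 1.064 + 0.336 + 0.16 + 0.165 + 0.035 = 1.76
R0 > 1, so the population is growing.

growing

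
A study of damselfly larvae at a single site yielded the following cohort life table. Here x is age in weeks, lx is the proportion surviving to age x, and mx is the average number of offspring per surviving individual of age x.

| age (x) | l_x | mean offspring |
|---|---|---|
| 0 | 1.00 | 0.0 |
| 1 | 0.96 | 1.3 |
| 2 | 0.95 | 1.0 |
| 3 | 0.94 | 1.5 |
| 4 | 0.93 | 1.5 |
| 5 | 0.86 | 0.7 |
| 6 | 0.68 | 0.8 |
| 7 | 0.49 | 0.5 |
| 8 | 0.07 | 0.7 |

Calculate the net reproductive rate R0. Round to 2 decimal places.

6.44

lx·mx by age: 0, 1.248, 0.95, 1.41, 1.395, 0.602, 0.544, 0.245, 0.049
R0 = Σ lx·mx = 6.443 → 6.44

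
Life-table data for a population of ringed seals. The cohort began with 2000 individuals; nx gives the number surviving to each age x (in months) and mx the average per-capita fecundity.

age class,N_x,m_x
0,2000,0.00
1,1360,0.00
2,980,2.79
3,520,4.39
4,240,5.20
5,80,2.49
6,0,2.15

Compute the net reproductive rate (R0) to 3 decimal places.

3.232

lx = nx/n0 = nx/2000: 1, 0.68, 0.49, 0.26, 0.12, 0.04, 0
lx·mx by age: 0, 0, 1.3671, 1.1414, 0.624, 0.0996, 0
R0 = Σ lx·mx = 3.2321 → 3.232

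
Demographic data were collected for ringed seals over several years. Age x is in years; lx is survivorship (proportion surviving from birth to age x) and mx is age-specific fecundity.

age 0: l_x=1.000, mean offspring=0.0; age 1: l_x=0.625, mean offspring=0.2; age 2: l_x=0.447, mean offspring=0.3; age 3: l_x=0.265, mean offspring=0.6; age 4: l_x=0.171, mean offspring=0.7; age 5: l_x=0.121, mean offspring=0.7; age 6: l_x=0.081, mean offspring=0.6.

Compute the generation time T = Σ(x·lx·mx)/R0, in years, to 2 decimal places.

lx·mx: 0, 0.125, 0.1341, 0.159, 0.1197, 0.0847, 0.0486 → R0 = 0.6711
x·lx·mx: 0, 0.125, 0.2682, 0.477, 0.4788, 0.4235, 0.2916 → Σ = 2.0641
T = 2.0641 / 0.6711 = 3.075697… → 3.08

3.08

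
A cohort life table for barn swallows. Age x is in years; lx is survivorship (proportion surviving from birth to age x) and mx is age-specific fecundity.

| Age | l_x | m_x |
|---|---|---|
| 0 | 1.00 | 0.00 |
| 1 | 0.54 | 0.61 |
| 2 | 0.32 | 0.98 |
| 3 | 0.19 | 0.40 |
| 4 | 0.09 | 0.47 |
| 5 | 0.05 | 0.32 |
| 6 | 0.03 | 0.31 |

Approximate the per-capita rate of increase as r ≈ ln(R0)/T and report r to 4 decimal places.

-0.1268

R0 = Σ lx·mx = 0 + 0.3294 + 0.3136 + 0.076 + 0.0423 + 0.016 + 0.0093 = 0.7866
Σ x·lx·mx = 1.4896; T = 1.4896/0.7866 = 1.89372…
r ≈ ln(R0)/T = ln(0.7866)/1.89372… = -0.126753… → -0.1268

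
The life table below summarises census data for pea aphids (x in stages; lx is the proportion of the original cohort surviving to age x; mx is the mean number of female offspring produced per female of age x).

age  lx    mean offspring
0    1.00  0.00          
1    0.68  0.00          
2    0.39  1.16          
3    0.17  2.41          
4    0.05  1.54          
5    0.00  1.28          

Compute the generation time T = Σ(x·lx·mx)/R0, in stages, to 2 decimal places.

lx·mx: 0, 0, 0.4524, 0.4097, 0.077, 0 → R0 = 0.9391
x·lx·mx: 0, 0, 0.9048, 1.2291, 0.308, 0 → Σ = 2.4419
T = 2.4419 / 0.9391 = 2.600256… → 2.60

2.60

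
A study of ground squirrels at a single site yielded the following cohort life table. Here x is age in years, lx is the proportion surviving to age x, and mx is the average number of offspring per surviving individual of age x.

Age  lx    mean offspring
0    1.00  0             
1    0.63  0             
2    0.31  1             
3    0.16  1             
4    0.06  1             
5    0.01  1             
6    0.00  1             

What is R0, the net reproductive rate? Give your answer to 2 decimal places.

lx·mx by age: 0, 0, 0.31, 0.16, 0.06, 0.01, 0
R0 = Σ lx·mx = 0.54 → 0.54

0.54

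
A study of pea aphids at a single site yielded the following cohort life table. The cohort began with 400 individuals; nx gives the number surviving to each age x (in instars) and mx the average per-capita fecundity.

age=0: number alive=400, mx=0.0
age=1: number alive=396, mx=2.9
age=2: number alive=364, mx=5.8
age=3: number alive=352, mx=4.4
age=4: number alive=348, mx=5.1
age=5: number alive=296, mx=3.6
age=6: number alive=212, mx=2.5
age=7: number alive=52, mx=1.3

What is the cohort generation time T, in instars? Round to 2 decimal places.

3.16

lx = nx/n0 = nx/400: 1, 0.99, 0.91, 0.88, 0.87, 0.74, 0.53, 0.13
lx·mx: 0, 2.871, 5.278, 3.872, 4.437, 2.664, 1.325, 0.169 → R0 = 20.616
x·lx·mx: 0, 2.871, 10.556, 11.616, 17.748, 13.32, 7.95, 1.183 → Σ = 65.244
T = 65.244 / 20.616 = 3.164726… → 3.16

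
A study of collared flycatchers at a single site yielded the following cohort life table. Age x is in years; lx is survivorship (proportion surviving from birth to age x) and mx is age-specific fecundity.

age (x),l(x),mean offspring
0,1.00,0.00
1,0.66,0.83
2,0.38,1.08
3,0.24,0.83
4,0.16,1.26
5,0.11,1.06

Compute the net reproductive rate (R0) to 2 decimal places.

lx·mx by age: 0, 0.5478, 0.4104, 0.1992, 0.2016, 0.1166
R0 = Σ lx·mx = 1.4756 → 1.48

1.48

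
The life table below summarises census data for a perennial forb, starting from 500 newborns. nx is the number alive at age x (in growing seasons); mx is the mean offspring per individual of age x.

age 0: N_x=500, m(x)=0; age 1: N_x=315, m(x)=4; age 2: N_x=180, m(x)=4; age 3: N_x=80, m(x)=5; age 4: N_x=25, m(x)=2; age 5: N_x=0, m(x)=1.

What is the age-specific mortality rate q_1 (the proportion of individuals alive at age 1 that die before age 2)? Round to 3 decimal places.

0.429

lx = nx/n0 = nx/500: 1, 0.63, 0.36, 0.16, 0.05, 0
q_1 = (l_1 − l_2) / l_1 = (0.63 − 0.36) / 0.63
     = 0.27 / 0.63 = 0.428571… → 0.429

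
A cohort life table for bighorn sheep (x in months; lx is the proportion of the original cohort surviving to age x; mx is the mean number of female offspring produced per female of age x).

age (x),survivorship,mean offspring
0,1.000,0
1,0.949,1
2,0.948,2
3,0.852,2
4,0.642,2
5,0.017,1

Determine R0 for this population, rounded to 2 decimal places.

5.85

lx·mx by age: 0, 0.949, 1.896, 1.704, 1.284, 0.017
R0 = Σ lx·mx = 5.85 → 5.85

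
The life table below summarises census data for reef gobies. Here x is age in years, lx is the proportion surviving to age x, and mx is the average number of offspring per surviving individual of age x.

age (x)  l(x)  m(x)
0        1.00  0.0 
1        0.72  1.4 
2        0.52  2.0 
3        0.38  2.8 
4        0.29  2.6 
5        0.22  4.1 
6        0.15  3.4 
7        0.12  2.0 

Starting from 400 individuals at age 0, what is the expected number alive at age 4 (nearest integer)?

116

Expected survivors = N0 · l_4 = 400 × 0.29 = 116 → 116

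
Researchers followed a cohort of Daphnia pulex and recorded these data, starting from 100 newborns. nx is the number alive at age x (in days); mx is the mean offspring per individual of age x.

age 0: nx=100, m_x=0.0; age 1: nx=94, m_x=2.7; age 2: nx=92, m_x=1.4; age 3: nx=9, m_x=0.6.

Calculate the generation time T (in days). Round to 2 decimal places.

1.36

lx = nx/n0 = nx/100: 1, 0.94, 0.92, 0.09
lx·mx: 0, 2.538, 1.288, 0.054 → R0 = 3.88
x·lx·mx: 0, 2.538, 2.576, 0.162 → Σ = 5.276
T = 5.276 / 3.88 = 1.359794… → 1.36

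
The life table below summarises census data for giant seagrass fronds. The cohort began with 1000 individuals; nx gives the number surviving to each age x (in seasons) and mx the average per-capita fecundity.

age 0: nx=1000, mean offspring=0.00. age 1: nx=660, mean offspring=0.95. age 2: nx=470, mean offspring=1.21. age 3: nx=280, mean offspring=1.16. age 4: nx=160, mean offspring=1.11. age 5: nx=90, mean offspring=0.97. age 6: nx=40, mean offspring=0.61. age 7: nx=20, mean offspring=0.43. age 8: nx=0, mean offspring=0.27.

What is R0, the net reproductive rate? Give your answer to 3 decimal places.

lx = nx/n0 = nx/1000: 1, 0.66, 0.47, 0.28, 0.16, 0.09, 0.04, 0.02, 0
lx·mx by age: 0, 0.627, 0.5687, 0.3248, 0.1776, 0.0873, 0.0244, 0.0086, 0
R0 = Σ lx·mx = 1.8184 → 1.818

1.818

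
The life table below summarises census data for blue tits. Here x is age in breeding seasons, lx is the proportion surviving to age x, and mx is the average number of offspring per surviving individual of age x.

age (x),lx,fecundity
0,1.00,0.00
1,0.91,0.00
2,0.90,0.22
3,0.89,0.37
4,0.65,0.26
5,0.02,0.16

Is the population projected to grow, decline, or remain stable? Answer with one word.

R0 = Σ lx·mx = 0 + 0 + 0.198 + 0.3293 + 0.169 + 0.0032 = 0.6995
R0 < 1, so the population is declining.

declining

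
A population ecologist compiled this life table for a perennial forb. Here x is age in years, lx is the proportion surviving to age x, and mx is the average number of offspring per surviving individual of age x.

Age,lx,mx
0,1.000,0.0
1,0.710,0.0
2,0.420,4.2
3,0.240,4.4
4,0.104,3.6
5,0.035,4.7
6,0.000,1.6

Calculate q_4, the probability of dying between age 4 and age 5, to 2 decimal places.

q_4 = (l_4 − l_5) / l_4 = (0.104 − 0.035) / 0.104
     = 0.069 / 0.104 = 0.663462… → 0.66

0.66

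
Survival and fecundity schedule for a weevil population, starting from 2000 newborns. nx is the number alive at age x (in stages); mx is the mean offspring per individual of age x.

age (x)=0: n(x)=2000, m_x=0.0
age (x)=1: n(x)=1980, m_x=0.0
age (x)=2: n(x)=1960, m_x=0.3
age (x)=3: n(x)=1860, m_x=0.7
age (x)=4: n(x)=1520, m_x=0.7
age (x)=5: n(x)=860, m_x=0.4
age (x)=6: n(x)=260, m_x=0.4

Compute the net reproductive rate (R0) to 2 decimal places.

lx = nx/n0 = nx/2000: 1, 0.99, 0.98, 0.93, 0.76, 0.43, 0.13
lx·mx by age: 0, 0, 0.294, 0.651, 0.532, 0.172, 0.052
R0 = Σ lx·mx = 1.701 → 1.70

1.70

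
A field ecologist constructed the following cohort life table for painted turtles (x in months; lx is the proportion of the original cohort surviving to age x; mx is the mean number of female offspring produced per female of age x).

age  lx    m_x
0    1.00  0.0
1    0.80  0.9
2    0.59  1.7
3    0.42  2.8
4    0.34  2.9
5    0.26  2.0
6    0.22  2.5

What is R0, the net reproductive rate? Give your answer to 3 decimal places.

lx·mx by age: 0, 0.72, 1.003, 1.176, 0.986, 0.52, 0.55
R0 = Σ lx·mx = 4.955 → 4.955

4.955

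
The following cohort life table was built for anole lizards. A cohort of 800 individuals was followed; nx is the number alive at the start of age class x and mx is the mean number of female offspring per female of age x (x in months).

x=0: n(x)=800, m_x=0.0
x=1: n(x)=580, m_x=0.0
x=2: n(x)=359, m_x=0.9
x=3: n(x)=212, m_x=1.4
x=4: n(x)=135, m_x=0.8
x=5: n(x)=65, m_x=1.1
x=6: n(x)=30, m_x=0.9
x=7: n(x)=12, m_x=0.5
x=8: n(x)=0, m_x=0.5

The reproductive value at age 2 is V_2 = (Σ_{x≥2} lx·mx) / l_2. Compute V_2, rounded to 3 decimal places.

lx = nx/n0 = nx/800: 1, 0.725, 0.44875, 0.265, 0.16875, 0.08125, 0.0375, 0.015, 0
lx·mx for x ≥ 2: 0.403875, 0.371, 0.135, 0.089375, 0.03375, 0.0075, 0 → sum = 1.0405
V_2 = 1.0405 / l_2 = 1.0405 / 0.44875 = 2.318663… → 2.319

2.319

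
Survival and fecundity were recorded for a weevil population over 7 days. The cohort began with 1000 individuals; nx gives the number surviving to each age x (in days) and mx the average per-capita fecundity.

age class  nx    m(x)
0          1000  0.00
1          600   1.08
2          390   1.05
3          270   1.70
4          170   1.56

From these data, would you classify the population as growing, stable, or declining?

growing

lx = nx/n0 = nx/1000: 1, 0.6, 0.39, 0.27, 0.17
R0 = Σ lx·mx = 0 + 0.648 + 0.4095 + 0.459 + 0.2652 = 1.7817
R0 > 1, so the population is growing.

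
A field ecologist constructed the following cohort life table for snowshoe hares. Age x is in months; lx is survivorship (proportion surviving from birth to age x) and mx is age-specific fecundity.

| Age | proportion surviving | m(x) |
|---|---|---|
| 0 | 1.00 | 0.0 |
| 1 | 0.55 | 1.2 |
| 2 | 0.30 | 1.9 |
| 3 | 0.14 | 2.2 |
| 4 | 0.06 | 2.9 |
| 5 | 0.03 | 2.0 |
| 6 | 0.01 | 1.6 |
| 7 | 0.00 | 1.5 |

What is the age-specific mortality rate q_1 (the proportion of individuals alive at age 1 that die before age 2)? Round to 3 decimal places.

q_1 = (l_1 − l_2) / l_1 = (0.55 − 0.3) / 0.55
     = 0.25 / 0.55 = 0.454545… → 0.455

0.455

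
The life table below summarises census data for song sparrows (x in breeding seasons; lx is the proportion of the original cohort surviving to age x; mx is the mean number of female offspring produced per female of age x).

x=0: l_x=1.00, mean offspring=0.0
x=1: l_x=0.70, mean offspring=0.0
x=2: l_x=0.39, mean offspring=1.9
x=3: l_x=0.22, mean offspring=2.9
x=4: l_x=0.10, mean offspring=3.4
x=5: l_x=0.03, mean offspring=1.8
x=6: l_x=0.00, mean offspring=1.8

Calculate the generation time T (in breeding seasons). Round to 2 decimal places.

lx·mx: 0, 0, 0.741, 0.638, 0.34, 0.054, 0 → R0 = 1.773
x·lx·mx: 0, 0, 1.482, 1.914, 1.36, 0.27, 0 → Σ = 5.026
T = 5.026 / 1.773 = 2.834743… → 2.83

2.83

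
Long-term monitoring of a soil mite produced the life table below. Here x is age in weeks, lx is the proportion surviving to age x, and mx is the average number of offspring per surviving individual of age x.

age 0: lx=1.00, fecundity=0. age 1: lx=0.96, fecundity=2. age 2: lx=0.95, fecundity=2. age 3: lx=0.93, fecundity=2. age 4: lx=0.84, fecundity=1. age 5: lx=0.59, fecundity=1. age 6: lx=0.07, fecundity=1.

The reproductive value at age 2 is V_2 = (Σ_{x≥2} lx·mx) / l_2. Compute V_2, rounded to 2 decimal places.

lx·mx for x ≥ 2: 1.9, 1.86, 0.84, 0.59, 0.07 → sum = 5.26
V_2 = 5.26 / l_2 = 5.26 / 0.95 = 5.536842… → 5.54

5.54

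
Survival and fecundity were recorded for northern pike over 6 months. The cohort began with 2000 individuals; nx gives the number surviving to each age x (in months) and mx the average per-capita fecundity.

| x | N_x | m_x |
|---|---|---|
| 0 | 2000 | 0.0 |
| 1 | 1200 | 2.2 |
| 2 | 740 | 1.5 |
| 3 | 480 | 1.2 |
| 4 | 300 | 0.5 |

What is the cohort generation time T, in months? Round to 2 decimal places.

lx = nx/n0 = nx/2000: 1, 0.6, 0.37, 0.24, 0.15
lx·mx: 0, 1.32, 0.555, 0.288, 0.075 → R0 = 2.238
x·lx·mx: 0, 1.32, 1.11, 0.864, 0.3 → Σ = 3.594
T = 3.594 / 2.238 = 1.605898… → 1.61

1.61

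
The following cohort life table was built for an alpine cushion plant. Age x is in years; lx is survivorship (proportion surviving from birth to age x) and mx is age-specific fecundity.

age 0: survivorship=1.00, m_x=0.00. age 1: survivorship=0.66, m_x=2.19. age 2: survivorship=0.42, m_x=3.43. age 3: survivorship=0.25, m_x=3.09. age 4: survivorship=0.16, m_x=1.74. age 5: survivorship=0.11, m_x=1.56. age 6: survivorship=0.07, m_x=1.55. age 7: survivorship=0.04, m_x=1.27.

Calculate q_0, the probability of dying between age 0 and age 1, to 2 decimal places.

q_0 = (l_0 − l_1) / l_0 = (1 − 0.66) / 1
     = 0.34 / 1 = 0.34 → 0.34

0.34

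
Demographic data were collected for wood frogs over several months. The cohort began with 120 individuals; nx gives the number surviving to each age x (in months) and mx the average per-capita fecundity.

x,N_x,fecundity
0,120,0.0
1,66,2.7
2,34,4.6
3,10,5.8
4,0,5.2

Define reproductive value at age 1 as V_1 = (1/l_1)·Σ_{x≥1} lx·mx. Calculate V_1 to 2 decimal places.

lx = nx/n0 = nx/120: 1, 0.55, 0.28333…, 0.08333…, 0
lx·mx for x ≥ 1: 1.485, 1.303333…, 0.483333…, 0 → sum = 3.271667…
V_1 = 3.271667… / l_1 = 3.271667… / 0.55 = 5.948485… → 5.95

5.95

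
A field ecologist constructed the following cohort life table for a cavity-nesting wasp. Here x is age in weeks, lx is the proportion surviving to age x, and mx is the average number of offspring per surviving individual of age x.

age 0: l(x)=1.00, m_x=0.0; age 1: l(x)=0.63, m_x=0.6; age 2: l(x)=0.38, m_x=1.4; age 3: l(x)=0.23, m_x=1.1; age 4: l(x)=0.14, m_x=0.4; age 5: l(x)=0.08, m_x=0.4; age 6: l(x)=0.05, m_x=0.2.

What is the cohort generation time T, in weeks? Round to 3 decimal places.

2.098

lx·mx: 0, 0.378, 0.532, 0.253, 0.056, 0.032, 0.01 → R0 = 1.261
x·lx·mx: 0, 0.378, 1.064, 0.759, 0.224, 0.16, 0.06 → Σ = 2.645
T = 2.645 / 1.261 = 2.097542… → 2.098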